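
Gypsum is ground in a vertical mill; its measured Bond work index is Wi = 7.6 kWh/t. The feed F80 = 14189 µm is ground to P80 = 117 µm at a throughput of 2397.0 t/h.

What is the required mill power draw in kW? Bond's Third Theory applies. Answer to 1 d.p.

P = 15312.5 kW

W = 10 Wi (P80^-0.5 − F80^-0.5)
W = 10·7.6·(1/√117 − 1/√14189) = 10·7.6·(0.084055) = 6.3882 kWh/t
Power = W × throughput = 6.3882 kWh/t × 2397.0 t/h = 15312.5 kW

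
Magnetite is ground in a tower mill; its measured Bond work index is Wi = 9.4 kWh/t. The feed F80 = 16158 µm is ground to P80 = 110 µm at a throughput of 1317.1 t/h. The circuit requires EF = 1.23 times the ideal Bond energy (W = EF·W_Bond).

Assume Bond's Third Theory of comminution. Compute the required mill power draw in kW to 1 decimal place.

P = 13321.6 kW

Bond: W = 10·Wi·(1/√P80 − 1/√F80)
W = 10·9.4·(1/√110 − 1/√16158) = 10·9.4·(0.087479) = 8.2231 kWh/t
With EF = 1.23: W = 8.2231·1.23 = 10.1144 kWh/t
P = W·T = 10.1144·1317.1 = 13321.6 kW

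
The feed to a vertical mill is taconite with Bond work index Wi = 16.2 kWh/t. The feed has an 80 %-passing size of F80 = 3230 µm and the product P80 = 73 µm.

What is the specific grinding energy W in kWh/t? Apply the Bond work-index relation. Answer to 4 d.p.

W = 16.1102 kWh/t

Bond: W = 10·Wi·(1/√P80 − 1/√F80)
1/√73 = 0.117041;  1/√3230 = 0.017595
W = 10·16.2·(0.117041 − 0.017595) = 16.1102 kWh/t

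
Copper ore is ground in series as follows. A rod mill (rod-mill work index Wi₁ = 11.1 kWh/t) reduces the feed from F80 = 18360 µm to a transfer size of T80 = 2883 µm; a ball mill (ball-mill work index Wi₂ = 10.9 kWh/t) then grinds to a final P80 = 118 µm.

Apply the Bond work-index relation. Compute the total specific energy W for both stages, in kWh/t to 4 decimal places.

W = 9.2523 kWh/t

W = 10 Wi (P80^-0.5 − F80^-0.5)
Stage 1 (18360→2883 µm, Wi₁=11.1): W₁ = 10·11.1·(0.018624 − 0.007380) = 1.2481 kWh/t
Stage 2 (2883→118 µm, Wi₂=10.9): W₂ = 10·10.9·(0.092057 − 0.018624) = 8.0042 kWh/t
W = W₁ + W₂ = 1.2481 + 8.0042 = 9.2523 kWh/t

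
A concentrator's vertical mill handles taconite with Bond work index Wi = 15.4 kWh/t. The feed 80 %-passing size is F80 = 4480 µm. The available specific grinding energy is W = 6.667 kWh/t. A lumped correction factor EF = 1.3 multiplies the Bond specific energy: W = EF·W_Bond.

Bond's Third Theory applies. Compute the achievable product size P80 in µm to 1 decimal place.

W = 10 Wi (P80^-0.5 − F80^-0.5)
W_Bond = W / EF = 6.667 / 1.3 = 5.1285 kWh/t
⇒ 1/√P80 = W_Bond/(10 Wi) + 1/√F80
  = 5.1285/(10·15.4) + 1/√4480 = 0.033302 + 0.014940 = 0.048242
P80 = (1/0.048242)² = 20.7288² = 429.68 µm

P80 = 429.7 µm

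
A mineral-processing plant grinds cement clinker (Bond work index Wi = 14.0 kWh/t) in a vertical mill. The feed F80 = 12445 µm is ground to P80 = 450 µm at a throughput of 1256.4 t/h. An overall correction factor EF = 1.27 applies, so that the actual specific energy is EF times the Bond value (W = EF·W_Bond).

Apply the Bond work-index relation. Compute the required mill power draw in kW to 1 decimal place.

Bond: W = 10·Wi·(1/√P80 − 1/√F80)
W = 10·14.0·(1/√450 − 1/√12445) = 10·14.0·(0.038176) = 5.3447 kWh/t
Corrected W = EF·W_Bond = 1.27·5.3447 = 6.7878 kWh/t
P_mill = W·ṁ = 6.7878·1256.4 = 8528.2 kW

P = 8528.2 kW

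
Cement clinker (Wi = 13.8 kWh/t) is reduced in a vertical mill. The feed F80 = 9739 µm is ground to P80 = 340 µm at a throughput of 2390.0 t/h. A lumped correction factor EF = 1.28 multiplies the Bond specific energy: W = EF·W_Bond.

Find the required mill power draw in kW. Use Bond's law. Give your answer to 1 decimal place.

P = 18617.5 kW

W = 10 Wi (P80^-0.5 − F80^-0.5)
W = 10·13.8·(1/√340 − 1/√9739) = 10·13.8·(0.044100) = 6.0857 kWh/t
With EF = 1.28: W = 6.0857·1.28 = 7.7897 kWh/t
P_mill = W·ṁ = 7.7897·2390.0 = 18617.5 kW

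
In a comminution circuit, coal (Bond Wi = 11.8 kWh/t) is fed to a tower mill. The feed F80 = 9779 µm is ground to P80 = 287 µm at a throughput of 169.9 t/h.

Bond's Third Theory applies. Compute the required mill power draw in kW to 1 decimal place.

P = 980.7 kW

W = 10·Wi·[P80^(−½) − F80^(−½)]
W = 10·11.8·(1/√287 − 1/√9779) = 10·11.8·(0.048916) = 5.7721 kWh/t
Power = W × throughput = 5.7721 kWh/t × 169.9 t/h = 980.7 kW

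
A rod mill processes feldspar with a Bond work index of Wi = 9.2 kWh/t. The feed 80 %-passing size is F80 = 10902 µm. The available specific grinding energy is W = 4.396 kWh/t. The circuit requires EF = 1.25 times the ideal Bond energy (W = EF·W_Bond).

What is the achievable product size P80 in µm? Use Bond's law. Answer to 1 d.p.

P80 = 437.6 µm

W = 10·Wi·(P80^(-½) − F80^(-½))
W_Bond = W / EF = 4.396 / 1.25 = 3.5168 kWh/t
P80^-0.5 = F80^-0.5 + W_Bond/(10 Wi)
  = 3.5168/(10·9.2) + 1/√10902 = 0.038226 + 0.009577 = 0.047803
P80 = (1/0.047803)² = 20.9190² = 437.60 µm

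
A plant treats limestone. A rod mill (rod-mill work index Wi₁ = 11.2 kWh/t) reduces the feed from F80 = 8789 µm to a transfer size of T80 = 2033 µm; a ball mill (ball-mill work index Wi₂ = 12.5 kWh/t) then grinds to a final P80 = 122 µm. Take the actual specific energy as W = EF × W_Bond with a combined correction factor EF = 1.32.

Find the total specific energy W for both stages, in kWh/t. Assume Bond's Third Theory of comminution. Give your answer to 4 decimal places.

W = 12.9809 kWh/t

Bond:  W = 10 Wi (1/√P − 1/√F)
Stage 1 (8789→2033 µm, Wi₁=11.2): W₁ = 10·11.2·(0.022178 − 0.010667) = 1.2893 kWh/t
Stage 2 (2033→122 µm, Wi₂=12.5): W₂ = 10·12.5·(0.090536 − 0.022178) = 8.5447 kWh/t
W = W₁ + W₂ = 1.2893 + 8.5447 = 9.8340 kWh/t
With EF = 1.32: W = 9.8340·1.32 = 12.9809 kWh/t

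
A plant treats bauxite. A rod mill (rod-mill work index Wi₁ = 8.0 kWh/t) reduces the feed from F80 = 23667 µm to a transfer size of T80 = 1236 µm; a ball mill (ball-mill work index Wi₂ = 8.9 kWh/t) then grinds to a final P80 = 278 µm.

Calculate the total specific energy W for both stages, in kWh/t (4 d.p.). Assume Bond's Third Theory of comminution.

Bond: W = 10·Wi·(1/√P80 − 1/√F80)
Stage 1 (23667→1236 µm, Wi₁=8.0): W₁ = 10·8.0·(0.028444 − 0.006500) = 1.7555 kWh/t
Stage 2 (1236→278 µm, Wi₂=8.9): W₂ = 10·8.9·(0.059976 − 0.028444) = 2.8063 kWh/t
W = W₁ + W₂ = 1.7555 + 2.8063 = 4.5619 kWh/t

W = 4.5619 kWh/t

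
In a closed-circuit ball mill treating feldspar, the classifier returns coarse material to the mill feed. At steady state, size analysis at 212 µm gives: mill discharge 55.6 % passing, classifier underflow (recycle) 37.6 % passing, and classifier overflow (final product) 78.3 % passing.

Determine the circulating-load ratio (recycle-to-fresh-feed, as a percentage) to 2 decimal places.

CL = 126.11 %

Mass balance on the −212 µm fraction:
Fd + Rd = Ru + Fo ⇒ R/F = (o−d)/(d−u)
r = (78.3 − 55.6)/(55.6 − 37.6) = 22.7/18.0 = 1.2611
CL = 100·r = 126.11 %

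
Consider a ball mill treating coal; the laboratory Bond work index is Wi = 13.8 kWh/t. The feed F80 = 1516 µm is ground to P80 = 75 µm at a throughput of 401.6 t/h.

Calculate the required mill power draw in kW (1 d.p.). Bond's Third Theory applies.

Bond: W = 10·Wi·(1/√P80 − 1/√F80)
W = 10·13.8·(1/√75 − 1/√1516) = 10·13.8·(0.089787) = 12.3906 kWh/t
Power = W × throughput = 12.3906 kWh/t × 401.6 t/h = 4976.1 kW

P = 4976.1 kW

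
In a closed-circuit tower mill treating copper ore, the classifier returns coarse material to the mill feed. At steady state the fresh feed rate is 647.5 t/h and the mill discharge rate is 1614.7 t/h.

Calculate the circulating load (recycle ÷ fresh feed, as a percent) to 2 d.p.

Steady state: M = F + R.
R = M − F = 1614.7 − 647.5 = 967.2 t/h
CL = 100·R/F = 100·967.2/647.5 = 149.37 %

CL = 149.37 %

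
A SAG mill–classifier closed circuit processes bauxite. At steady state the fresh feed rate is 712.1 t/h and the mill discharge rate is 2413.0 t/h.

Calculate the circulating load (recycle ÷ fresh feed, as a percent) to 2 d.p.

Discharge = new feed + return, hence
R = M − F = 2413.0 − 712.1 = 1700.9 t/h
CL = 100·R/F = 100·1700.9/712.1 = 238.86 %

CL = 238.86 %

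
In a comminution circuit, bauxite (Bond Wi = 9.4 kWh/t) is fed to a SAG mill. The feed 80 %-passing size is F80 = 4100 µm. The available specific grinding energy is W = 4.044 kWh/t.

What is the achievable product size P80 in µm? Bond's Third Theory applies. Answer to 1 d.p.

W_Bond = 10·Wi·(1/√P₈₀ − 1/√F₈₀)
1/√P80 = 1/√F80 + W/(10·Wi)
  = 4.0440/(10·9.4) + 1/√4100 = 0.043021 + 0.015617 = 0.058639
P80 = (1/0.058639)² = 17.0536² = 290.83 µm

P80 = 290.8 µm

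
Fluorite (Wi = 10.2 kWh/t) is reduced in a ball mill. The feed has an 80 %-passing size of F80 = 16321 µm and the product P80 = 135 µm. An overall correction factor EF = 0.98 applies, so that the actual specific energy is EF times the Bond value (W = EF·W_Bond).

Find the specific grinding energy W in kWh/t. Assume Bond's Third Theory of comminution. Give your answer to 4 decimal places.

W = 7.8207 kWh/t

Bond: W = 10·Wi·(1/√P80 − 1/√F80)
1/√135 = 0.086066;  1/√16321 = 0.007828
W = 10·10.2·(0.086066 − 0.007828) = 7.9804 kWh/t
Apply correction: 7.9804 × 0.98 = 7.8207 kWh/t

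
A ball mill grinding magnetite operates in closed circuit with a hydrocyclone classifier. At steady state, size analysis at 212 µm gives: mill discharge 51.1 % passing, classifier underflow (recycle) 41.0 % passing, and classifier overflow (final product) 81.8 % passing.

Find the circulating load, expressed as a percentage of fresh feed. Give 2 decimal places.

Two-product formula at 212 µm:
r = (o − d)/(d − u)
r = (81.8 − 51.1)/(51.1 − 41.0) = 30.7/10.1 = 3.0396
CL = 100·r = 303.96 %

CL = 303.96 %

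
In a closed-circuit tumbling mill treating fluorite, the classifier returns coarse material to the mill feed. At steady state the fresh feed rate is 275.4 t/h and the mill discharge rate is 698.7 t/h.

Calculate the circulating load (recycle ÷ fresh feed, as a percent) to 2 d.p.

CL = 153.70 %

Mill node: discharge = fresh + recycle.
R = M − F = 698.7 − 275.4 = 423.3 t/h
CL = 100·R/F = 100·423.3/275.4 = 153.70 %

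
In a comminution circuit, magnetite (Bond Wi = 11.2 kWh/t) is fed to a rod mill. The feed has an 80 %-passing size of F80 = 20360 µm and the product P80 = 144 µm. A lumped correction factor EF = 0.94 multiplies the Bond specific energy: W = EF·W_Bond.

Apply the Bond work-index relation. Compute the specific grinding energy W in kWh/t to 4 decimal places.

W = 8.0355 kWh/t

W = 10 Wi / √P80 − 10 Wi / √F80
1/√144 = 0.083333;  1/√20360 = 0.007008
W = 10·11.2·(0.083333 − 0.007008) = 8.5484 kWh/t
Apply correction: 8.5484 × 0.94 = 8.0355 kWh/t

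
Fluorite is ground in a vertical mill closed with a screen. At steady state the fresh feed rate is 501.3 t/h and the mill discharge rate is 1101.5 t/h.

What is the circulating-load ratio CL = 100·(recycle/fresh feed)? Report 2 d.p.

CL = 119.73 %

Discharge = new feed + return, hence
R = M − F = 1101.5 − 501.3 = 600.2 t/h
CL = 100·R/F = 100·600.2/501.3 = 119.73 %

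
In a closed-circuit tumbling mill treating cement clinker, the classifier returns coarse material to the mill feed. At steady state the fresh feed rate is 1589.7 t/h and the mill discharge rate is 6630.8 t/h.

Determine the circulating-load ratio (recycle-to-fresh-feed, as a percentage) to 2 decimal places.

CL = 317.11 %

Mill node: discharge = fresh + recycle.
R = M − F = 6630.8 − 1589.7 = 5041.1 t/h
CL = 100·R/F = 100·5041.1/1589.7 = 317.11 %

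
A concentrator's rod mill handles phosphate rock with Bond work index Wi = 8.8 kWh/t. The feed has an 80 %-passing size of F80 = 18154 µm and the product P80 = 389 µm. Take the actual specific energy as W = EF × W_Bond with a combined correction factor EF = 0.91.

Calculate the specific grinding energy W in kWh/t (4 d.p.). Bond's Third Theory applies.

W = 10 Wi (P80^-0.5 − F80^-0.5)
1/√389 = 0.050702;  1/√18154 = 0.007422
W = 10·8.8·(0.050702 − 0.007422) = 3.8087 kWh/t
Apply correction: 3.8087 × 0.91 = 3.4659 kWh/t

W = 3.4659 kWh/t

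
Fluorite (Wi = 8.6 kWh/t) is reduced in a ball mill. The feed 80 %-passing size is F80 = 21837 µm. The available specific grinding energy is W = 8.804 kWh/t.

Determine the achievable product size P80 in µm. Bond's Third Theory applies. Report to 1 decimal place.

W = 10 Wi / √P80 − 10 Wi / √F80
1/√P80 = 1/√F80 + W/(10·Wi)
  = 8.8040/(10·8.6) + 1/√21837 = 0.102372 + 0.006767 = 0.109139
P80 = (1/0.109139)² = 9.1626² = 83.95 µm

P80 = 84.0 µm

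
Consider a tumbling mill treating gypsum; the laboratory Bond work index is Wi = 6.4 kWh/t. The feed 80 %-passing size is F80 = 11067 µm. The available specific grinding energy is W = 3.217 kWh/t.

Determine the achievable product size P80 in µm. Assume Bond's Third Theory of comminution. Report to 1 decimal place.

P80 = 279.9 µm

W = 10·Wi·[P80^(−½) − F80^(−½)]
⇒ 1/√P80 = W/(10·Wi) + 1/√F80
  = 3.2170/(10·6.4) + 1/√11067 = 0.050266 + 0.009506 = 0.059771
P80 = (1/0.059771)² = 16.7304² = 279.91 µm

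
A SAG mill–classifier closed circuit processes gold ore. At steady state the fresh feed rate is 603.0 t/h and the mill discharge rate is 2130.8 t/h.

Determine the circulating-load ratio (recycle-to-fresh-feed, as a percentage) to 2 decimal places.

M = F + R at steady state, so:
R = M − F = 2130.8 − 603.0 = 1527.8 t/h
CL = 100·R/F = 100·1527.8/603.0 = 253.37 %

CL = 253.37 %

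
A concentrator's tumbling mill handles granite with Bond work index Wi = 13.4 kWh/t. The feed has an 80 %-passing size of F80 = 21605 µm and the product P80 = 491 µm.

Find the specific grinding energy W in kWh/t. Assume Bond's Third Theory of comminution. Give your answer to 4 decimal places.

W = 5.1357 kWh/t

W = 10 Wi (1/√P80 − 1/√F80)  [Bond]
1/√491 = 0.045129;  1/√21605 = 0.006803
W = 10·13.4·(0.045129 − 0.006803) = 5.1357 kWh/t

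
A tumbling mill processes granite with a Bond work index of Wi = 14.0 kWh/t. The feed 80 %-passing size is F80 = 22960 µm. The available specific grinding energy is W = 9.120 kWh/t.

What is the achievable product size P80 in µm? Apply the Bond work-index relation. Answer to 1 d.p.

W = 10·Wi·(P80^(-½) − F80^(-½))
⇒ 1/√P80 = W/(10 Wi) + 1/√F80
  = 9.1200/(10·14.0) + 1/√22960 = 0.065143 + 0.006600 = 0.071742
P80 = (1/0.071742)² = 13.9388² = 194.29 µm

P80 = 194.3 µm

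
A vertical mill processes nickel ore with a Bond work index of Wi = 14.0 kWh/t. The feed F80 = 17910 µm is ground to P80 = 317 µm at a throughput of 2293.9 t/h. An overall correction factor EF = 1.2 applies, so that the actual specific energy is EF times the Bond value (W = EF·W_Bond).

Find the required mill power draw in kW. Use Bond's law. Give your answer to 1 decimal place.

W = 10·Wi·[P80^(−½) − F80^(−½)]
W = 10·14.0·(1/√317 − 1/√17910) = 10·14.0·(0.048693) = 6.8171 kWh/t
Corrected W = EF·W_Bond = 1.2·6.8171 = 8.1805 kWh/t
Power = W × throughput = 8.1805 kWh/t × 2293.9 t/h = 18765.2 kW

P = 18765.2 kW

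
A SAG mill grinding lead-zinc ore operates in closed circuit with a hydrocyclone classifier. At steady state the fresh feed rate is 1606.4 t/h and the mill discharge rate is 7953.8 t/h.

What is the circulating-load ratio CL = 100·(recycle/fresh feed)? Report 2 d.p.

Steady state: M = F + R.
R = M − F = 7953.8 − 1606.4 = 6347.4 t/h
CL = 100·R/F = 100·6347.4/1606.4 = 395.13 %

CL = 395.13 %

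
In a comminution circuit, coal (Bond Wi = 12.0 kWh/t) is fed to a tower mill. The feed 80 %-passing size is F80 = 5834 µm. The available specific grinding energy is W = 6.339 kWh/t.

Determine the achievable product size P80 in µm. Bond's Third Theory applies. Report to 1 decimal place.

P80 = 230.1 µm

W_Bond = 10·Wi·(1/√P₈₀ − 1/√F₈₀)
⇒ 1/√P80 = W/(10·Wi) + 1/√F80
  = 6.3390/(10·12.0) + 1/√5834 = 0.052825 + 0.013092 = 0.065917
P80 = (1/0.065917)² = 15.1705² = 230.14 µm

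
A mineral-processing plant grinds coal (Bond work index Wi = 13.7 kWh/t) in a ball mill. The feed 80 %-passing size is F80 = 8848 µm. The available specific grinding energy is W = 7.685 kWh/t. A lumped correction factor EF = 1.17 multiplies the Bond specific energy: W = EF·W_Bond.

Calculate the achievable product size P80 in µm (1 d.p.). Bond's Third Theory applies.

P80 = 291.5 µm

W = 10 Wi (P80^-0.5 − F80^-0.5)
W_Bond = W / EF = 7.685 / 1.17 = 6.5684 kWh/t
⇒ 1/√P80 = W_Bond/(10 Wi) + 1/√F80
  = 6.5684/(10·13.7) + 1/√8848 = 0.047944 + 0.010631 = 0.058575
P80 = (1/0.058575)² = 17.0720² = 291.45 µm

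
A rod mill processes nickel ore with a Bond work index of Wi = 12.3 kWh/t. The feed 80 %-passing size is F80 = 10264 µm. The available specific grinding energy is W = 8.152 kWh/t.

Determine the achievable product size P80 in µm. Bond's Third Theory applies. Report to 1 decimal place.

W_Bond = 10·Wi·(1/√P₈₀ − 1/√F₈₀)
P80^(−½) = W/(10 Wi) + F80^(−½)
  = 8.1520/(10·12.3) + 1/√10264 = 0.066276 + 0.009871 = 0.076147
P80 = (1/0.076147)² = 13.1325² = 172.46 µm

P80 = 172.5 µm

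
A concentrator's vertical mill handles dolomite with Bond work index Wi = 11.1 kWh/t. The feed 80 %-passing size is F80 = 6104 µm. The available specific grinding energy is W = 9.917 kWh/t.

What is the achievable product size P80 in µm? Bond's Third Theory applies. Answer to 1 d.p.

W = 10·Wi·(P80^(-½) − F80^(-½))
⇒ 1/√P80 = W/(10 Wi) + 1/√F80
  = 9.9170/(10·11.1) + 1/√6104 = 0.089342 + 0.012799 = 0.102142
P80 = (1/0.102142)² = 9.7903² = 95.85 µm

P80 = 95.9 µm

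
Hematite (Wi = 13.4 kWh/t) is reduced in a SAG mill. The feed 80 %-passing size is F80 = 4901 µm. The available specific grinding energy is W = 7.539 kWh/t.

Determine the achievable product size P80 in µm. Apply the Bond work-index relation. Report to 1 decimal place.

P80 = 200.9 µm

Bond: W = 10·Wi·(1/√P80 − 1/√F80)
1/√P80 = 1/√F80 + W/(10·Wi)
  = 7.5390/(10·13.4) + 1/√4901 = 0.056261 + 0.014284 = 0.070545
P80 = (1/0.070545)² = 14.1753² = 200.94 µm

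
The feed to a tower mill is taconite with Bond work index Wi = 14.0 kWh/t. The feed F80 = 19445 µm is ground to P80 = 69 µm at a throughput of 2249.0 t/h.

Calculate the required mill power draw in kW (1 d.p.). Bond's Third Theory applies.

P = 35646.7 kW

Bond:  W = 10 Wi (1/√P − 1/√F)
W = 10·14.0·(1/√69 − 1/√19445) = 10·14.0·(0.113215) = 15.8500 kWh/t
P_mill = W·ṁ = 15.8500·2249.0 = 35646.7 kW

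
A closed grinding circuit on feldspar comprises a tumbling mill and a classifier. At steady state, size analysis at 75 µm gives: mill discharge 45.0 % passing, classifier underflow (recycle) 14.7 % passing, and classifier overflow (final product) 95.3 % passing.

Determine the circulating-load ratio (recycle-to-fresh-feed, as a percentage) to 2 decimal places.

CL = 166.01 %

Two-product formula at 75 µm:
(1+r)·d = r·u + o ⇒ r = (o−d)/(d−u)
r = (95.3 − 45.0)/(45.0 − 14.7) = 50.3/30.3 = 1.6601
CL = 100·r = 166.01 %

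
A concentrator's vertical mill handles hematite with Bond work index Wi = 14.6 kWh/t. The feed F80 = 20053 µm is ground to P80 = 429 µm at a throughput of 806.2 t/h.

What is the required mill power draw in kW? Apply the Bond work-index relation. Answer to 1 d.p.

W = 10 Wi (1/√P80 − 1/√F80)  [Bond]
W = 10·14.6·(1/√429 − 1/√20053) = 10·14.6·(0.041219) = 6.0179 kWh/t
P = W·T = 6.0179·806.2 = 4851.7 kW

P = 4851.7 kW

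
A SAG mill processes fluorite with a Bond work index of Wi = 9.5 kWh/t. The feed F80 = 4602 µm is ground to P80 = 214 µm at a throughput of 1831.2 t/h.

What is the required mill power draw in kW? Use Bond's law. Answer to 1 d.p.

P = 9327.5 kW

W = 10 Wi / √P80 − 10 Wi / √F80
W = 10·9.5·(1/√214 − 1/√4602) = 10·9.5·(0.053618) = 5.0937 kWh/t
Power = W × throughput = 5.0937 kWh/t × 1831.2 t/h = 9327.5 kW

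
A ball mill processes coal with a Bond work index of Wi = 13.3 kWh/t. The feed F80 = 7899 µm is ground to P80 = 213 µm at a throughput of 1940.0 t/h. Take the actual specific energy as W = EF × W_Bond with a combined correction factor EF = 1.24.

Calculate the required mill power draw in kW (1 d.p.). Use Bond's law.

Bond:  W = 10 Wi (1/√P − 1/√F)
W = 10·13.3·(1/√213 − 1/√7899) = 10·13.3·(0.057267) = 7.6165 kWh/t
Corrected W = EF·W_Bond = 1.24·7.6165 = 9.4445 kWh/t
P = W·T = 9.4445·1940.0 = 18322.4 kW

P = 18322.4 kW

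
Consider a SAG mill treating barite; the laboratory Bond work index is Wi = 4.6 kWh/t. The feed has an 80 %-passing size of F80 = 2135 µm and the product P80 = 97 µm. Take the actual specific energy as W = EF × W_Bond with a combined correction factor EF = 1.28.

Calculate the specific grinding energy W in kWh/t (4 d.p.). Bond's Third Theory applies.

W = 4.7041 kWh/t

W_Bond = 10·Wi·(1/√P₈₀ − 1/√F₈₀)
1/√97 = 0.101535;  1/√2135 = 0.021642
W = 10·4.6·(0.101535 − 0.021642) = 3.6751 kWh/t
With EF = 1.28: W = 3.6751·1.28 = 4.7041 kWh/t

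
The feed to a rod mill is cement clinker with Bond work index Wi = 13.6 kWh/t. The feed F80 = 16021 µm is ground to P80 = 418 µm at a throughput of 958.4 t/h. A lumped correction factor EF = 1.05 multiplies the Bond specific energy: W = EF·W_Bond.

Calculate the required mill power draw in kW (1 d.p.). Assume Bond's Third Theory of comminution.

P = 5612.8 kW

W_Bond = 10·Wi·(1/√P₈₀ − 1/√F₈₀)
W = 10·13.6·(1/√418 − 1/√16021) = 10·13.6·(0.041011) = 5.5775 kWh/t
W_actual = 1.05 × 5.5775 = 5.8564 kWh/t
Mill draw = 5.8564 × 958.4 = 5612.8 kW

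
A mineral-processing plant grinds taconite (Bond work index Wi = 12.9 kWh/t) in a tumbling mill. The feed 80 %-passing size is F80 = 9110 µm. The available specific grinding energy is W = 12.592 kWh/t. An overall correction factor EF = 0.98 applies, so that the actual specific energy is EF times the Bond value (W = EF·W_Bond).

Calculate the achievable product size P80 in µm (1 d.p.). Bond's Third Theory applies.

P80 = 82.5 µm

Bond: W = 10·Wi·(1/√P80 − 1/√F80)
W_Bond = W / EF = 12.592 / 0.98 = 12.8490 kWh/t
P80^-0.5 = F80^-0.5 + W_Bond/(10 Wi)
  = 12.8490/(10·12.9) + 1/√9110 = 0.099604 + 0.010477 = 0.110082
P80 = (1/0.110082)² = 9.0842² = 82.52 µm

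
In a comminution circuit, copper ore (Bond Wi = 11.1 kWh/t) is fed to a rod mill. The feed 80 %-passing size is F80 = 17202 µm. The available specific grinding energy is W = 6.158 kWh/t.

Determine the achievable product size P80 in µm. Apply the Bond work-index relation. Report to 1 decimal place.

P80 = 251.1 µm

W = 10 Wi / √P80 − 10 Wi / √F80
⇒ 1/√P80 = W/(10·Wi) + 1/√F80
  = 6.1580/(10·11.1) + 1/√17202 = 0.055477 + 0.007624 = 0.063102
P80 = (1/0.063102)² = 15.8474² = 251.14 µm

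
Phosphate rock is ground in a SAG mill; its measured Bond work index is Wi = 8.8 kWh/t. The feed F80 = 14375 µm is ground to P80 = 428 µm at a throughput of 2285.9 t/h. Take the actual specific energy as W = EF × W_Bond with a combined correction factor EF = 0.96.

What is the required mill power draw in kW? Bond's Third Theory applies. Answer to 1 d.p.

Bond: W = 10·Wi·(1/√P80 − 1/√F80)
W = 10·8.8·(1/√428 − 1/√14375) = 10·8.8·(0.039996) = 3.5197 kWh/t
Corrected W = EF·W_Bond = 0.96·3.5197 = 3.3789 kWh/t
Power = W × throughput = 3.3789 kWh/t × 2285.9 t/h = 7723.8 kW

P = 7723.8 kW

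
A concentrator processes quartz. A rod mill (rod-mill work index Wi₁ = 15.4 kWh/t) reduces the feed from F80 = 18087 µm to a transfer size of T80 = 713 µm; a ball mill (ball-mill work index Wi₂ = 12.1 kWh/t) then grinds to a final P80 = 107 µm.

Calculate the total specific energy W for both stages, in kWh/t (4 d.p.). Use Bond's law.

Bond:  W = 10 Wi (1/√P − 1/√F)
Stage 1 (18087→713 µm, Wi₁=15.4): W₁ = 10·15.4·(0.037450 − 0.007436) = 4.6223 kWh/t
Stage 2 (713→107 µm, Wi₂=12.1): W₂ = 10·12.1·(0.096674 − 0.037450) = 7.1660 kWh/t
W = W₁ + W₂ = 4.6223 + 7.1660 = 11.7883 kWh/t

W = 11.7883 kWh/t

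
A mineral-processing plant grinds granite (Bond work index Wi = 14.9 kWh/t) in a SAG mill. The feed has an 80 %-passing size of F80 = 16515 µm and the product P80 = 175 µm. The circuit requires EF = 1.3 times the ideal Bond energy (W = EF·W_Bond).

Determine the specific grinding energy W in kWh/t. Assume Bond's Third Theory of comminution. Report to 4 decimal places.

W = 10 Wi (1/√P80 − 1/√F80)  [Bond]
1/√175 = 0.075593;  1/√16515 = 0.007781
W = 10·14.9·(0.075593 − 0.007781) = 10.1039 kWh/t
Corrected W = EF·W_Bond = 1.3·10.1039 = 13.1351 kWh/t

W = 13.1351 kWh/t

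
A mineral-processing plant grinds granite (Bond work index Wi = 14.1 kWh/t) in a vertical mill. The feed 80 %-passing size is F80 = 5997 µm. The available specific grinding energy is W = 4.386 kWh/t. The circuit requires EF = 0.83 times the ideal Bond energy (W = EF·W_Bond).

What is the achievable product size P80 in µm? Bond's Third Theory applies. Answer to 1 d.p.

P80 = 393.8 µm

W_Bond = 10·Wi·(1/√P₈₀ − 1/√F₈₀)
W_Bond = W / EF = 4.386 / 0.83 = 5.2843 kWh/t
⇒ 1/√P80 = W_Bond/(10·Wi) + 1/√F80
  = 5.2843/(10·14.1) + 1/√5997 = 0.037478 + 0.012913 = 0.050391
P80 = (1/0.050391)² = 19.8449² = 393.82 µm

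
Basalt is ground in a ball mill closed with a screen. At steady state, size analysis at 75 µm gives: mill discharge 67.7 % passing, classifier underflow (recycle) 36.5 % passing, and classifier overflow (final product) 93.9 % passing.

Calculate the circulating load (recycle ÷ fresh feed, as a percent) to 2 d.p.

Mass balance on the −75 µm fraction:
(1+r)·d = r·u + o ⇒ r = (o−d)/(d−u)
r = (93.9 − 67.7)/(67.7 − 36.5) = 26.2/31.2 = 0.8397
CL = 100·r = 83.97 %

CL = 83.97 %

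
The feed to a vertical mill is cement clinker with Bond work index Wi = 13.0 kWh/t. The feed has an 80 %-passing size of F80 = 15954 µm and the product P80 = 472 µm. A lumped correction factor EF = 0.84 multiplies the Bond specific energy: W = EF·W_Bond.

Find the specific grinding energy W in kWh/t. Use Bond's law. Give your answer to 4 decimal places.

W = 4.1618 kWh/t

Bond: W = 10·Wi·(1/√P80 − 1/√F80)
1/√472 = 0.046029;  1/√15954 = 0.007917
W = 10·13.0·(0.046029 − 0.007917) = 4.9545 kWh/t
With EF = 0.84: W = 4.9545·0.84 = 4.1618 kWh/t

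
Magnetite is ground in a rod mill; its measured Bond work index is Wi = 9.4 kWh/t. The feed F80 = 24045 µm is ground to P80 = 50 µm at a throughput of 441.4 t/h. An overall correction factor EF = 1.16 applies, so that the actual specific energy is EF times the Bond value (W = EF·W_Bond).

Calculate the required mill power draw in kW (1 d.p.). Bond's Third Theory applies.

W = 10·Wi·[P80^(−½) − F80^(−½)]
W = 10·9.4·(1/√50 − 1/√24045) = 10·9.4·(0.134972) = 12.6874 kWh/t
Apply correction: 12.6874 × 1.16 = 14.7174 kWh/t
Power = W × throughput = 14.7174 kWh/t × 441.4 t/h = 6496.3 kW

P = 6496.3 kW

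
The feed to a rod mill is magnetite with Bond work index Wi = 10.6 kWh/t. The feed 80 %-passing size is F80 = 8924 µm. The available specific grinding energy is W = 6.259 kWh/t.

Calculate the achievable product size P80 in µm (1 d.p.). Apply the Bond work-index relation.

W = 10 Wi / √P80 − 10 Wi / √F80
1/√P80 = 1/√F80 + W/(10·Wi)
  = 6.2590/(10·10.6) + 1/√8924 = 0.059047 + 0.010586 = 0.069633
P80 = (1/0.069633)² = 14.3610² = 206.24 µm

P80 = 206.2 µm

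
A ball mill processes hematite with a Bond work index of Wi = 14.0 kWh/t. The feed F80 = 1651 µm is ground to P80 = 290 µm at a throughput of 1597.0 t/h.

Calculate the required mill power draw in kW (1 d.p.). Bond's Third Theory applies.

P = 7626.6 kW

Bond:  W = 10 Wi (1/√P − 1/√F)
W = 10·14.0·(1/√290 − 1/√1651) = 10·14.0·(0.034111) = 4.7756 kWh/t
P = W·T = 4.7756·1597.0 = 7626.6 kW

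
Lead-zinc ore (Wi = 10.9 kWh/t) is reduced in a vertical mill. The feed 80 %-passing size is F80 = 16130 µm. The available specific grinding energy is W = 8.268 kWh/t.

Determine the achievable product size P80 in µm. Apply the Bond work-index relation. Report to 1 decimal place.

W = 10 Wi / √P80 − 10 Wi / √F80
P80^-0.5 = F80^-0.5 + W/(10 Wi)
  = 8.2680/(10·10.9) + 1/√16130 = 0.075853 + 0.007874 = 0.083727
P80 = (1/0.083727)² = 11.9436² = 142.65 µm

P80 = 142.6 µm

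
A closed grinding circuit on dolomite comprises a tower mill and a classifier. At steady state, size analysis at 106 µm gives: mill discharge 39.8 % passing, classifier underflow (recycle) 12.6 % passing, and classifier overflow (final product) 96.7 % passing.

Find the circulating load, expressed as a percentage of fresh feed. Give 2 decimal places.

CL = 209.19 %

Mass balance on the −106 µm fraction:
Fd + Rd = Ru + Fo ⇒ R/F = (o−d)/(d−u)
r = (96.7 − 39.8)/(39.8 − 12.6) = 56.9/27.2 = 2.0919
CL = 100·r = 209.19 %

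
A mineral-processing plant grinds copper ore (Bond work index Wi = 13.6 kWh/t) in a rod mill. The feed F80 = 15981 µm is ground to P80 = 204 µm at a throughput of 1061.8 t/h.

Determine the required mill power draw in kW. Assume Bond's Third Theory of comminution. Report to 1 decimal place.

W = 10·Wi·[P80^(−½) − F80^(−½)]
W = 10·13.6·(1/√204 − 1/√15981) = 10·13.6·(0.062104) = 8.4461 kWh/t
Power = W × throughput = 8.4461 kWh/t × 1061.8 t/h = 8968.1 kW

P = 8968.1 kW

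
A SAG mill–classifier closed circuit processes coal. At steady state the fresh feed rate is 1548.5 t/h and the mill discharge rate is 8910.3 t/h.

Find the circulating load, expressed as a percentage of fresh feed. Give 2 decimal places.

M = F + R at steady state, so:
R = M − F = 8910.3 − 1548.5 = 7361.8 t/h
CL = 100·R/F = 100·7361.8/1548.5 = 475.41 %

CL = 475.41 %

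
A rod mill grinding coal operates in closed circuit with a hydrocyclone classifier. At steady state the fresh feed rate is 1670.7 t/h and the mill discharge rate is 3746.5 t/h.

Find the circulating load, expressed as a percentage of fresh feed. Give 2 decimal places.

CL = 124.25 %

Discharge = new feed + return, hence
R = M − F = 3746.5 − 1670.7 = 2075.8 t/h
CL = 100·R/F = 100·2075.8/1670.7 = 124.25 %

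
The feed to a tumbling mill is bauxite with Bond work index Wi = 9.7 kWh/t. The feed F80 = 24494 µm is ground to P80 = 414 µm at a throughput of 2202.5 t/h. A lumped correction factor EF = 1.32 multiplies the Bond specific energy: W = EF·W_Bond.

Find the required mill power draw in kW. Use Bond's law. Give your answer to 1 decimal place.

W = 10 Wi / √P80 − 10 Wi / √F80
W = 10·9.7·(1/√414 − 1/√24494) = 10·9.7·(0.042758) = 4.1475 kWh/t
Apply correction: 4.1475 × 1.32 = 5.4747 kWh/t
Power = W × throughput = 5.4747 kWh/t × 2202.5 t/h = 12058.0 kW

P = 12058.0 kW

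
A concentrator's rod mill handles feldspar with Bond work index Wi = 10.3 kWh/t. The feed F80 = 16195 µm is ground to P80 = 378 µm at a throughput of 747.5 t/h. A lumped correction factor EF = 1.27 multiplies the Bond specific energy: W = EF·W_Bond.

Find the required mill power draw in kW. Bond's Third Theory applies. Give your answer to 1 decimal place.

W = 10·Wi·[P80^(−½) − F80^(−½)]
W = 10·10.3·(1/√378 − 1/√16195) = 10·10.3·(0.043576) = 4.4884 kWh/t
Corrected W = EF·W_Bond = 1.27·4.4884 = 5.7002 kWh/t
Power = W × throughput = 5.7002 kWh/t × 747.5 t/h = 4260.9 kW

P = 4260.9 kW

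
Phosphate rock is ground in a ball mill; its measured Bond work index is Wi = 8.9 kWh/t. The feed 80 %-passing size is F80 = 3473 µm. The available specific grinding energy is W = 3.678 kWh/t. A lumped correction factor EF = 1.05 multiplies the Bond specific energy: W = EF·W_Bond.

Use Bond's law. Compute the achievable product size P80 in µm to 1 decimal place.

P80 = 315.2 µm

W_Bond = 10·Wi·(1/√P₈₀ − 1/√F₈₀)
W_Bond = W / EF = 3.678 / 1.05 = 3.5029 kWh/t
P80^-0.5 = F80^-0.5 + W_Bond/(10 Wi)
  = 3.5029/(10·8.9) + 1/√3473 = 0.039358 + 0.016969 = 0.056327
P80 = (1/0.056327)² = 17.7536² = 315.19 µm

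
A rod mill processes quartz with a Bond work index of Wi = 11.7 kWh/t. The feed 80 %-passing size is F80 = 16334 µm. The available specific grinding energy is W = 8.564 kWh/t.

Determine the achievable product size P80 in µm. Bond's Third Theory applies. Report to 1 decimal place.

Bond:  W = 10 Wi (1/√P − 1/√F)
P80^-0.5 = F80^-0.5 + W/(10 Wi)
  = 8.5640/(10·11.7) + 1/√16334 = 0.073197 + 0.007824 = 0.081021
P80 = (1/0.081021)² = 12.3425² = 152.34 µm

P80 = 152.3 µm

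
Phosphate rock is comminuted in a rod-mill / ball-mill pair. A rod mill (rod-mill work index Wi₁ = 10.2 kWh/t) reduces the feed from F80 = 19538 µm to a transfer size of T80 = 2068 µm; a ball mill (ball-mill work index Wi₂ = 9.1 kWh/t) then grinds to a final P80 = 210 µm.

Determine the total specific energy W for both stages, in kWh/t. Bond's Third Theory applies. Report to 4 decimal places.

Bond:  W = 10 Wi (1/√P − 1/√F)
Stage 1 (19538→2068 µm, Wi₁=10.2): W₁ = 10·10.2·(0.021990 − 0.007154) = 1.5133 kWh/t
Stage 2 (2068→210 µm, Wi₂=9.1): W₂ = 10·9.1·(0.069007 − 0.021990) = 4.2785 kWh/t
W = W₁ + W₂ = 1.5133 + 4.2785 = 5.7918 kWh/t

W = 5.7918 kWh/t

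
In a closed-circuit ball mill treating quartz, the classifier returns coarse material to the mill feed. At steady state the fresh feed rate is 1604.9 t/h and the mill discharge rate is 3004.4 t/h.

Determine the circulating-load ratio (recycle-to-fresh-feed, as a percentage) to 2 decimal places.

Discharge = new feed + return, hence
R = M − F = 3004.4 − 1604.9 = 1399.5 t/h
CL = 100·R/F = 100·1399.5/1604.9 = 87.20 %

CL = 87.20 %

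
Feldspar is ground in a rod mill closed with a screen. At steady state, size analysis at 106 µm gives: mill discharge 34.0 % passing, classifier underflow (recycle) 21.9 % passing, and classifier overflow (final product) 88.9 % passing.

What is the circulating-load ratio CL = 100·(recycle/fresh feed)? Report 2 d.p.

Let r = R/F. Size balance at 106 µm:
Fd + Rd = Ru + Fo ⇒ R/F = (o−d)/(d−u)
r = (88.9 − 34.0)/(34.0 − 21.9) = 54.9/12.1 = 4.5372
CL = 100·r = 453.72 %

CL = 453.72 %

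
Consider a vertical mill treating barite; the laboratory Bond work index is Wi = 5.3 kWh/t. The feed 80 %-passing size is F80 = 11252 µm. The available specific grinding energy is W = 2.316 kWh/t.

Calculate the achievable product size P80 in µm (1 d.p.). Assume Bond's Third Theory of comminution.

W = 10 Wi (1/√P80 − 1/√F80)  [Bond]
P80^-0.5 = F80^-0.5 + W/(10 Wi)
  = 2.3160/(10·5.3) + 1/√11252 = 0.043698 + 0.009427 = 0.053125
P80 = (1/0.053125)² = 18.8234² = 354.32 µm

P80 = 354.3 µm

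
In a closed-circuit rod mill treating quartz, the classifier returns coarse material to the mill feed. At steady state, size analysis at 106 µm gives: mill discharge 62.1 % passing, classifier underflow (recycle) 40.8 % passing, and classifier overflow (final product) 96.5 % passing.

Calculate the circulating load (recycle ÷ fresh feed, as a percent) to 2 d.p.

CL = 161.50 %

Balance %-passing 106 µm (r = R/F):
d + r·d = r·u + o → r(d−u) = o−d
r = (96.5 − 62.1)/(62.1 − 40.8) = 34.4/21.3 = 1.6150
CL = 100·r = 161.50 %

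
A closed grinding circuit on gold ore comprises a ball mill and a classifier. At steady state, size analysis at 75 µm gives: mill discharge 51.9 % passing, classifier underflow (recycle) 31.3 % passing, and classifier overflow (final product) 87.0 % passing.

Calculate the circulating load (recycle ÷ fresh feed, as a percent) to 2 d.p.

CL = 170.39 %

Mass balance on the −75 µm fraction:
d + r·d = r·u + o → r(d−u) = o−d
r = (87.0 − 51.9)/(51.9 − 31.3) = 35.1/20.6 = 1.7039
CL = 100·r = 170.39 %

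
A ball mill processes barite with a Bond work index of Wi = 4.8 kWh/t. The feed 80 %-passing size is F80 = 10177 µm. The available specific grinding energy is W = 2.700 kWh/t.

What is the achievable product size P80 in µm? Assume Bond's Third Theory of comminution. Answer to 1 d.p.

Bond:  W = 10 Wi (1/√P − 1/√F)
P80^-0.5 = F80^-0.5 + W/(10 Wi)
  = 2.7000/(10·4.8) + 1/√10177 = 0.056250 + 0.009913 = 0.066163
P80 = (1/0.066163)² = 15.1143² = 228.44 µm

P80 = 228.4 µm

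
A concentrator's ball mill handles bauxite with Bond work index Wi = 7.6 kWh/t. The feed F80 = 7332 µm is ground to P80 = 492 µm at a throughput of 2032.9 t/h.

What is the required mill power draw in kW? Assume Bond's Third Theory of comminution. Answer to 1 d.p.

W = 10 Wi (1/√P80 − 1/√F80)  [Bond]
W = 10·7.6·(1/√492 − 1/√7332) = 10·7.6·(0.033405) = 2.5388 kWh/t
Power = W × throughput = 2.5388 kWh/t × 2032.9 t/h = 5161.1 kW

P = 5161.1 kW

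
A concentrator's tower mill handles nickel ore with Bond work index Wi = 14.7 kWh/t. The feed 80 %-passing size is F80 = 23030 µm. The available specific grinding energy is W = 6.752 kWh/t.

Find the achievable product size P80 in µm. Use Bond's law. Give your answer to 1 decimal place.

P80 = 362.5 µm

W = 10 Wi (1/√P80 − 1/√F80)  [Bond]
P80^(−½) = W/(10 Wi) + F80^(−½)
  = 6.7520/(10·14.7) + 1/√23030 = 0.045932 + 0.006590 = 0.052521
P80 = (1/0.052521)² = 19.0398² = 362.52 µm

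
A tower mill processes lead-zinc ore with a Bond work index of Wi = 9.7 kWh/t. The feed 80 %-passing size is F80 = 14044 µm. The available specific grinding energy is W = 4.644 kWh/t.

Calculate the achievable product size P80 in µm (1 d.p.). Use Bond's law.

W = 10 Wi (1/√P80 − 1/√F80)  [Bond]
⇒ 1/√P80 = W/(10 Wi) + 1/√F80
  = 4.6440/(10·9.7) + 1/√14044 = 0.047876 + 0.008438 = 0.056315
P80 = (1/0.056315)² = 17.7574² = 315.32 µm

P80 = 315.3 µm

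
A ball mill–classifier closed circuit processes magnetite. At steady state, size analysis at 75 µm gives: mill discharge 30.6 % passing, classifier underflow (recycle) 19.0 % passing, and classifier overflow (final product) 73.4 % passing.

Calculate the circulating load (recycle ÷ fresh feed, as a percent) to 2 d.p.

CL = 368.97 %

Mass balance on the −75 µm fraction:
r = (o − d)/(d − u)
r = (73.4 − 30.6)/(30.6 − 19.0) = 42.8/11.6 = 3.6897
CL = 100·r = 368.97 %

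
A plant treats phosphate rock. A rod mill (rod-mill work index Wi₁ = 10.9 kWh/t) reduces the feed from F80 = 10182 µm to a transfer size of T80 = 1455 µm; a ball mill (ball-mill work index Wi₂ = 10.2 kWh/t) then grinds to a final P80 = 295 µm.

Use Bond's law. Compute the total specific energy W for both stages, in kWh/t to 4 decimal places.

Bond: W = 10·Wi·(1/√P80 − 1/√F80)
Stage 1 (10182→1455 µm, Wi₁=10.9): W₁ = 10·10.9·(0.026216 − 0.009910) = 1.7773 kWh/t
Stage 2 (1455→295 µm, Wi₂=10.2): W₂ = 10·10.2·(0.058222 − 0.026216) = 3.2646 kWh/t
W = W₁ + W₂ = 1.7773 + 3.2646 = 5.0420 kWh/t

W = 5.0420 kWh/t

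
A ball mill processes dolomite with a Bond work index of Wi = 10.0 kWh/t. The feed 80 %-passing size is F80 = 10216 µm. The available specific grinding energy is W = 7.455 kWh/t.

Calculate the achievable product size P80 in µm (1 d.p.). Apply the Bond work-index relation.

W = 10 Wi (P80^-0.5 − F80^-0.5)
⇒ 1/√P80 = W/(10 Wi) + 1/√F80
  = 7.4550/(10·10.0) + 1/√10216 = 0.074550 + 0.009894 = 0.084444
P80 = (1/0.084444)² = 11.8422² = 140.24 µm

P80 = 140.2 µm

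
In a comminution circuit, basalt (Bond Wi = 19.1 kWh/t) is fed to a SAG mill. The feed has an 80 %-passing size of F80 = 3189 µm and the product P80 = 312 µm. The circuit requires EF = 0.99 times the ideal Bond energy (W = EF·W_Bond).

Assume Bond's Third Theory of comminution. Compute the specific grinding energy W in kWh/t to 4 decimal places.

W = 10·Wi·[P80^(−½) − F80^(−½)]
1/√312 = 0.056614;  1/√3189 = 0.017708
W = 10·19.1·(0.056614 − 0.017708) = 7.4310 kWh/t
Corrected W = EF·W_Bond = 0.99·7.4310 = 7.3567 kWh/t

W = 7.3567 kWh/t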